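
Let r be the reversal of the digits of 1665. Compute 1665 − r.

Reverse of 1665 is 5661.
1665 − 5661 = -3996

-3996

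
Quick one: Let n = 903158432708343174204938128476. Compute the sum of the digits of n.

126

9+0+3+1+5+8+4+3+2+7+0+8+3+4+3+1+7+4+2+0+4+9+3+8+1+2+8+4+7+6 = 126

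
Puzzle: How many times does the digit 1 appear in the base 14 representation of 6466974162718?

6466974162718 in base 14 is 185008B97A46.
The digit 1 appears 1 time.

1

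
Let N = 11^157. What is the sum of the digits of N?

713

11^157 = 31524744095520531467768306846778913774895006726001287572646495925500100597105471954681269001361880901554505243762796616373417280718696792932733326614123265344386171
Sum of its 164 digits: 713.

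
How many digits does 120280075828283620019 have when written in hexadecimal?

17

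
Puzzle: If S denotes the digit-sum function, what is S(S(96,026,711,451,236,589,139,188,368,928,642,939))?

12

First digit sum: 174.
1+7+4 = 12.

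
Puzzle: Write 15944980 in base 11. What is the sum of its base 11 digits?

15944980 in base 11 is 9000777.
Digit sum: 9+0+0+0+7+7+7 = 30.

30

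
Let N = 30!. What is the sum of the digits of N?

30! = 265252859812191058636308480000000
Sum of its 33 digits: 117.

117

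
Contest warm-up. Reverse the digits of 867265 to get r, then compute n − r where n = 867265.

304497

Reverse of 867265 is 562768.
867265 − 562768 = 304497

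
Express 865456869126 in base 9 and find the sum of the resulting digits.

46

865456869126 in base 9 is 3051804705823.
Digit sum: 3+0+5+1+8+0+4+7+0+5+8+2+3 = 46.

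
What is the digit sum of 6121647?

6+1+2+1+6+4+7 = 27

27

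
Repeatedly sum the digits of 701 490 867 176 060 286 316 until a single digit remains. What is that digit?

7

7+0+1+4+9+0+8+6+7+1+7+6+0+6+0+2+8+6+3+1+6 = 88
8+8 = 16
1+6 = 7
(Equivalently, 701 490 867 176 060 286 316 mod 9 = 7.)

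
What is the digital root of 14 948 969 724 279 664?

1+4+9+4+8+9+6+9+7+2+4+2+7+9+6+6+4 = 97
9+7 = 16
1+6 = 7

7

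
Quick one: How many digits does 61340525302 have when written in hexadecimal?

61340525302 in base 16 is E482E22F6, which has 9 digits.

9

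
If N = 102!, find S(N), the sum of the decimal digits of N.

102! = 961446671503512660926865558697259548455355905059659464369444714048531715130254590603314961882364451384985595980362059157503710042865532928000000000000000000000000
Sum of its 162 digits: 630.

630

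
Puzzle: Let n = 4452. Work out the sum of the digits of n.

4+4+5+2 = 15

15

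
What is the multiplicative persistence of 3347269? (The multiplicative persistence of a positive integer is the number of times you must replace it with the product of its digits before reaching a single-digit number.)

5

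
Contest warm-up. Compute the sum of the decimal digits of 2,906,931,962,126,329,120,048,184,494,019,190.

135

2+9+0+6+9+3+1+9+6+2+1+2+6+3+2+9+1+2+0+0+4+8+1+8+4+4+9+4+0+1+9+1+9+0 = 135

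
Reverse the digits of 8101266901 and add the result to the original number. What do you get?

Reverse of 8101266901 is 1096621018.
8101266901 + 1096621018 = 9197887919

9197887919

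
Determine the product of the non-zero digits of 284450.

1280

2×8×4×4×5 = 1280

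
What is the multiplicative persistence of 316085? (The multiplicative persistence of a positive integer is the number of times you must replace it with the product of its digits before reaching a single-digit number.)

1

316085 → 0 (1 step)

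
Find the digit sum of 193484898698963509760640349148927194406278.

220

1+9+3+4+8+4+8+9+8+6+9+8+9+6+3+5+0+9+7+6+0+6+4+0+3+4+9+1+4+8+9+2+7+1+9+4+4+0+6+2+7+8 = 220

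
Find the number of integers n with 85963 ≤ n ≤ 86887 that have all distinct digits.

303

The integers in [85963, 86887] that have all distinct digits: 85963, 85964, 85967, 85970, 85971, 85972, …, 86794, 86795.
303 qualify.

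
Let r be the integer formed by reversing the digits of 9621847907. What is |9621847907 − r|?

Reverse of 9621847907 is 7097481269.
|9621847907 − 7097481269| = 2524366638

2524366638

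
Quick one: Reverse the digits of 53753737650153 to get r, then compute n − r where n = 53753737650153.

18648063914418

Reverse of 53753737650153 is 35105673735735.
53753737650153 − 35105673735735 = 18648063914418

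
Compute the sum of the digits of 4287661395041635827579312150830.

131

4+2+8+7+6+6+1+3+9+5+0+4+1+6+3+5+8+2+7+5+7+9+3+1+2+1+5+0+8+3+0 = 131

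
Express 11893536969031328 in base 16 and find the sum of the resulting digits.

11893536969031328 in base 16 is 2A411BDE297EA0.
Digit sum: 2+10+4+1+1+11+13+14+2+9+7+14+10+0 = 98.

98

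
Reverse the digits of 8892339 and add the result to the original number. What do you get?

Reverse of 8892339 is 9332988.
8892339 + 9332988 = 18225327

18225327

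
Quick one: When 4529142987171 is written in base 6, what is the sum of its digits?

51

4529142987171 in base 6 is 13344354244350123.
Digit sum: 1+3+3+4+4+3+5+4+2+4+4+3+5+0+1+2+3 = 51.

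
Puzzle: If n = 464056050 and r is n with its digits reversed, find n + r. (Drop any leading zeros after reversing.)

Reverse of 464056050 is 50650464.
464056050 + 50650464 = 514706514

514706514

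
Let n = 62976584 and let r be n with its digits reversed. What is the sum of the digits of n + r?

Reversal of 62976584 is 48567926; 62976584 + 48567926 = 111544510.
Digit sum of 111544510: 1+1+1+5+4+4+5+1+0 = 22.

22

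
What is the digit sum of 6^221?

738

6^221 = 9363243866832676201379452282122235744346433424325156272608750615623679841205911676738968655424181105912601275968087328168856023782235345301598002432842285445244705734393856
Sum of its 172 digits: 738.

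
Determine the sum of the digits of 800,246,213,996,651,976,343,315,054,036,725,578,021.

158

8+0+0+2+4+6+2+1+3+9+9+6+6+5+1+9+7+6+3+4+3+3+1+5+0+5+4+0+3+6+7+2+5+5+7+8+0+2+1 = 158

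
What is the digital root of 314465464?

1

3+1+4+4+6+5+4+6+4 = 37
3+7 = 10
1+0 = 1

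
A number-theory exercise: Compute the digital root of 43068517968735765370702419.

6

4+3+0+6+8+5+1+7+9+6+8+7+3+5+7+6+5+3+7+0+7+0+2+4+1+9 = 123
1+2+3 = 6
(Equivalently, 43068517968735765370702419 mod 9 = 6.)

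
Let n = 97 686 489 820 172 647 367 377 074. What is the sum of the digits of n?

138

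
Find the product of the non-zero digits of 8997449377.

8×9×9×7×4×4×9×3×7×7 = 96018048

96018048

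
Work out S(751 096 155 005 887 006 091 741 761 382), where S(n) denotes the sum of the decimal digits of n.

7+5+1+0+9+6+1+5+5+0+0+5+8+8+7+0+0+6+0+9+1+7+4+1+7+6+1+3+8+2 = 122

122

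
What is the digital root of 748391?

7+4+8+3+9+1 = 32
3+2 = 5

5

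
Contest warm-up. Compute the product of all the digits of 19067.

1×9×0×6×7 = 0

0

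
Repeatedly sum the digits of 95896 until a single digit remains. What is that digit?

9+5+8+9+6 = 37
3+7 = 10
1+0 = 1

1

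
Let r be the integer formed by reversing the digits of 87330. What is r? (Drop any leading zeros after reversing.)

Reversing 87330 gives 3378.

3378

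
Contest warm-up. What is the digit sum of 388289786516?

71

3+8+8+2+8+9+7+8+6+5+1+6 = 71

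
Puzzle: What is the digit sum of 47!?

225

47! = 258623241511168180642964355153611979969197632389120000000000
Sum of its 60 digits: 225.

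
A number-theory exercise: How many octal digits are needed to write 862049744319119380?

862049744319119380 in base 8 is 57664732632466700024, which has 20 digits.

20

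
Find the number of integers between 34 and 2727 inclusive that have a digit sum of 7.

82

The integers in [34, 2727] that have a digit sum of 7: 34, 43, 52, 61, 70, 106, …, 2410, 2500.
82 qualify.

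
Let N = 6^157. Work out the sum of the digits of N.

558

6^157 = 147824463072822364471749602760070321480464589141669826605462395669960767780147209615404518618379392067251960771458614951936
Sum of its 123 digits: 558.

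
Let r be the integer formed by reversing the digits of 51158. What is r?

Reversing 51158 gives 85115.

85115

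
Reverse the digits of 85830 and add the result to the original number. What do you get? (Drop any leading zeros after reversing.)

89688

Reverse of 85830 is 3858.
85830 + 3858 = 89688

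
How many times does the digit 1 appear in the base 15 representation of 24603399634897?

1

24603399634897 in base 15 is 2C9ECE3931B7.
The digit 1 appears 1 time.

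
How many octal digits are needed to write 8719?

5

8719 in base 8 is 21017, which has 5 digits.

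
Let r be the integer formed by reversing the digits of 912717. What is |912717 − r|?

Reverse of 912717 is 717219.
|912717 − 717219| = 195498

195498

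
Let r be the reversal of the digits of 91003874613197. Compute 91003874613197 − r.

11872226783178

Reverse of 91003874613197 is 79131647830019.
91003874613197 − 79131647830019 = 11872226783178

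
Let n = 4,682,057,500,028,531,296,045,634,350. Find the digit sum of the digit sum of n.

4

First digit sum: 103.
1+0+3 = 4.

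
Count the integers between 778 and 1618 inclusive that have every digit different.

The integers in [778, 1618] that have every digit different: 780, 781, 782, 783, 784, 785, …, 1608, 1609.
447 qualify.

447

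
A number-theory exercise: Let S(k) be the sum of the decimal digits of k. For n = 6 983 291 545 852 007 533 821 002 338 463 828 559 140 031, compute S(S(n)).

9

First digit sum: 171.
1+7+1 = 9.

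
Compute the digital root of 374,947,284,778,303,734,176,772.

3+7+4+9+4+7+2+8+4+7+7+8+3+0+3+7+3+4+1+7+6+7+7+2 = 120
1+2+0 = 3

3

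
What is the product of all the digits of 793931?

5103

7×9×3×9×3×1 = 5103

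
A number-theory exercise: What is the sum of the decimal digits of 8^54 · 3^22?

306

8^54 · 3^22 = 183453879998928656535767539755675483298949351206451241025536
Sum of its 60 digits: 306.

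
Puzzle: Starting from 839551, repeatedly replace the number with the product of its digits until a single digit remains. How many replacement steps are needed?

2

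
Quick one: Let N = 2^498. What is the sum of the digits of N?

613

2^498 = 818347651974035467503297424206899788054160511510766197370822842024033449101168638720817523081476039287721671031890017752304314136471348263332131897344
Sum of its 150 digits: 613.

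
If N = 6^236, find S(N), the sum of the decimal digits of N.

774

6^236 = 4402456673108048457718400041192971414002163678816934465245335059489650410757763710967530275228766052020947053345093059863294619865615015013433890842038360457912971258271633936069165056
Sum of its 184 digits: 774.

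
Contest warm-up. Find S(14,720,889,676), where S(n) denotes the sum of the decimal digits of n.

58

1+4+7+2+0+8+8+9+6+7+6 = 58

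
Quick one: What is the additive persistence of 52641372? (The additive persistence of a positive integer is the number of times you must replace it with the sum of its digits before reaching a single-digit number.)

52641372 → 30 → 3 (2 steps)

2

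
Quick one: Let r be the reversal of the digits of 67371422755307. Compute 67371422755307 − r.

-2984299662069

Reverse of 67371422755307 is 70355722417376.
67371422755307 − 70355722417376 = -2984299662069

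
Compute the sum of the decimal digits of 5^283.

950

5^283 = 643444698683503614767369021683961121076047447654327853398300965887948259946884740737937949856541173648875005092184965580477945428105588756028786583025610057613719039437683022697456181049346923828125
Sum of its 198 digits: 950.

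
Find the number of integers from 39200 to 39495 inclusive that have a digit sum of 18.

12

The integers in [39200, 39495] that have a digit sum of 18: 39204, 39213, 39222, 39231, 39240, 39303, …, 39411, 39420.
12 qualify.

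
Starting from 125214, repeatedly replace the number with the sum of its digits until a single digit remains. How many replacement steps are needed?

2

125214 → 15 → 6 (2 steps)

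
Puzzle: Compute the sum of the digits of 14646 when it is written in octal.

14646 in base 8 is 34466.
Digit sum: 3+4+4+6+6 = 23.

23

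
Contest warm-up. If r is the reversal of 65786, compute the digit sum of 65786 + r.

Reversal of 65786 is 68756; 65786 + 68756 = 134542.
Digit sum of 134542: 1+3+4+5+4+2 = 19.

19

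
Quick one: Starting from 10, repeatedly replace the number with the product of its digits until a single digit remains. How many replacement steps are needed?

1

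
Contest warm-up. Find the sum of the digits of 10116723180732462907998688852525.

145

1+0+1+1+6+7+2+3+1+8+0+7+3+2+4+6+2+9+0+7+9+9+8+6+8+8+8+5+2+5+2+5 = 145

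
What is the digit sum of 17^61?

296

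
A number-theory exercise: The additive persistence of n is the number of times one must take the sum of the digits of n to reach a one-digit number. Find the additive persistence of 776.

776 → 20 → 2 (2 steps)

2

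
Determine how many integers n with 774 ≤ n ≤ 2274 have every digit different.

The integers in [774, 2274] that have every digit different: 780, 781, 782, 783, 784, 785, …, 2197, 2198.
776 qualify.

776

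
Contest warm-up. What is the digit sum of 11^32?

11^32 = 2111377674535255285545615254209921
Sum of its 34 digits: 139.

139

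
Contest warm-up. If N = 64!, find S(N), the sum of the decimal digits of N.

324

64! = 126886932185884164103433389335161480802865516174545192198801894375214704230400000000000000
Sum of its 90 digits: 324.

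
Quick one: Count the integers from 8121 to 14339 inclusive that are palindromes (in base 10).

The integers in [8121, 14339] that are palindromes (in base 10): 8228, 8338, 8448, 8558, 8668, 8778, …, 14141, 14241.
61 qualify.

61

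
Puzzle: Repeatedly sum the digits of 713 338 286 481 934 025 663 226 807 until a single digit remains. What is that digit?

9

7+1+3+3+3+8+2+8+6+4+8+1+9+3+4+0+2+5+6+6+3+2+2+6+8+0+7 = 117
1+1+7 = 9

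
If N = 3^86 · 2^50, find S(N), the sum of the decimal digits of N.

243

3^86 · 2^50 = 121318683558466315971141938067972804334406115597270122496
Sum of its 57 digits: 243.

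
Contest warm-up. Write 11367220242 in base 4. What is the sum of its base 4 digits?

11367220242 in base 4 is 22211202200100102.
Digit sum: 2+2+2+1+1+2+0+2+2+0+0+1+0+0+1+0+2 = 18.

18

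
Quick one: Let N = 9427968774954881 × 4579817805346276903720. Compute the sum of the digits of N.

9427968774954881 × 4579817805346276903720 = 43178379263787089911216422675381057320
Sum of its 38 digits: 167.

167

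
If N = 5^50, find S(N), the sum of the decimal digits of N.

151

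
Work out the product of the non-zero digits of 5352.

5×3×5×2 = 150

150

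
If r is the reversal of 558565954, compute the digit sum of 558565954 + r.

32

Reversal of 558565954 is 459565855; 558565954 + 459565855 = 1018131809.
Digit sum of 1018131809: 1+0+1+8+1+3+1+8+0+9 = 32.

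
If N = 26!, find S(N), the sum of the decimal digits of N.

81

26! = 403291461126605635584000000
Sum of its 27 digits: 81.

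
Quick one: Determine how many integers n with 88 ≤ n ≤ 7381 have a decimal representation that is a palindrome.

The integers in [88, 7381] that have a decimal representation that is a palindrome: 88, 99, 101, 111, 121, 131, …, 7227, 7337.
156 qualify.

156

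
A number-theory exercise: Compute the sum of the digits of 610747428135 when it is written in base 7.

45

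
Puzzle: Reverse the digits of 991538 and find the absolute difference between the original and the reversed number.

156339

Reverse of 991538 is 835199.
|991538 − 835199| = 156339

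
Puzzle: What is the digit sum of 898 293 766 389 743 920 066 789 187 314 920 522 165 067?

8+9+8+2+9+3+7+6+6+3+8+9+7+4+3+9+2+0+0+6+6+7+8+9+1+8+7+3+1+4+9+2+0+5+2+2+1+6+5+0+6+7 = 208

208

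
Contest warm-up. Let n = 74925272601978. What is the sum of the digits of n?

7+4+9+2+5+2+7+2+6+0+1+9+7+8 = 69

69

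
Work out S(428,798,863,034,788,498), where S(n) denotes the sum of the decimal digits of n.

106

4+2+8+7+9+8+8+6+3+0+3+4+7+8+8+4+9+8 = 106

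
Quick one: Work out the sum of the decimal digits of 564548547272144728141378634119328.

5+6+4+5+4+8+5+4+7+2+7+2+1+4+4+7+2+8+1+4+1+3+7+8+6+3+4+1+1+9+3+2+8 = 146

146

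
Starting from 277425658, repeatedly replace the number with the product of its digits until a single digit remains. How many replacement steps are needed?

277425658 → 940800 → 0 (2 steps)

2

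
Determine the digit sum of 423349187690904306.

78

4+2+3+3+4+9+1+8+7+6+9+0+9+0+4+3+0+6 = 78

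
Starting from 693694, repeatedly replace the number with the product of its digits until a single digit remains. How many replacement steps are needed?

693694 → 34992 → 1944 → 144 → 16 → 6 (5 steps)

5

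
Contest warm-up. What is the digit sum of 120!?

120! = 6689502913449127057588118054090372586752746333138029810295671352301633557244962989366874165271984981308157637893214090552534408589408121859898481114389650005964960521256960000000000000000000000000000
Sum of its 199 digits: 783.

783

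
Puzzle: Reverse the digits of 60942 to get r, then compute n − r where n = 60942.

Reverse of 60942 is 24906.
60942 − 24906 = 36036

36036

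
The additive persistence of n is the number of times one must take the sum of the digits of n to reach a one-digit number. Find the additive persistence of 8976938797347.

8976938797347 → 87 → 15 → 6 (3 steps)

3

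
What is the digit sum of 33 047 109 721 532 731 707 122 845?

94

3+3+0+4+7+1+0+9+7+2+1+5+3+2+7+3+1+7+0+7+1+2+2+8+4+5 = 94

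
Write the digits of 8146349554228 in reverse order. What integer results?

8224559436418

Reversing 8146349554228 gives 8224559436418.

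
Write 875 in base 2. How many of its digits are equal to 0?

3

875 in base 2 is 1101101011.
The digit 0 appears 3 times.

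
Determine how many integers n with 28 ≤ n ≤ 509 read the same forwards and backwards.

The integers in [28, 509] that read the same forwards and backwards: 33, 44, 55, 66, 77, 88, …, 494, 505.
48 qualify.

48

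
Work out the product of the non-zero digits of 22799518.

2×2×7×9×9×5×1×8 = 90720

90720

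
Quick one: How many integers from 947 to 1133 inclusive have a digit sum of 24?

4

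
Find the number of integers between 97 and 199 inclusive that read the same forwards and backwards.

11

The integers in [97, 199] that read the same forwards and backwards: 99, 101, 111, 121, 131, 141, …, 181, 191.
11 qualify.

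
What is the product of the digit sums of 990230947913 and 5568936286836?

4200

S(990230947913) = 9+9+0+2+3+0+9+4+7+9+1+3 = 56.
S(5568936286836) = 5+5+6+8+9+3+6+2+8+6+8+3+6 = 75.
56 · 75 = 4200.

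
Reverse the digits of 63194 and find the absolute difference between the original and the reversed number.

14058

Reverse of 63194 is 49136.
|63194 − 49136| = 14058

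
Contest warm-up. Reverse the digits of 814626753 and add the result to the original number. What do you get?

Reverse of 814626753 is 357626418.
814626753 + 357626418 = 1172253171

1172253171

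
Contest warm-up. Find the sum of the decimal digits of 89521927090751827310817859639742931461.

8+9+5+2+1+9+2+7+0+9+0+7+5+1+8+2+7+3+1+0+8+1+7+8+5+9+6+3+9+7+4+2+9+3+1+4+6+1 = 179

179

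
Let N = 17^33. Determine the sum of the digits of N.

17^33 = 40254497110927943179349807054456171205137
Sum of its 41 digits: 170.

170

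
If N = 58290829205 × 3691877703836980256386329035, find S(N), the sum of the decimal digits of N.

172

58290829205 × 3691877703836980256386329035 = 215202612680108989287972616276117467175
Sum of its 39 digits: 172.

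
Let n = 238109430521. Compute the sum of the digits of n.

2+3+8+1+0+9+4+3+0+5+2+1 = 38

38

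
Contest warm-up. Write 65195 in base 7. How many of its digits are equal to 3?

2

65195 in base 7 is 361034.
The digit 3 appears 2 times.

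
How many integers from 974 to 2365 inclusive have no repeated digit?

660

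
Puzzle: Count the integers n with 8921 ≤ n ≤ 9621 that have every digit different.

393

The integers in [8921, 9621] that have every digit different: 8921, 8923, 8924, 8925, 8926, 8927, …, 9620, 9621.
393 qualify.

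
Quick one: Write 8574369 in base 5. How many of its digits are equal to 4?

5

8574369 in base 5 is 4143334434.
The digit 4 appears 5 times.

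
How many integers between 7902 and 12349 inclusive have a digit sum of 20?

256

The integers in [7902, 12349] that have a digit sum of 20: 7904, 7913, 7922, 7931, 7940, 8039, …, 12287, 12296.
256 qualify.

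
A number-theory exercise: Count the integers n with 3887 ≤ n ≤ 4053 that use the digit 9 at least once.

The integers in [3887, 4053] that use the digit 9 at least once: 3889, 3890, 3891, 3892, 3893, 3894, …, 4039, 4049.
116 qualify.

116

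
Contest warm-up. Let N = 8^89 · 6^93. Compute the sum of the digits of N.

8^89 · 6^93 = 553445840714921203427232369936633545739574737778149479543670352573593266947255581095171998367885261170151453228336004955548741323239082109602191846146048
Sum of its 153 digits: 684.

684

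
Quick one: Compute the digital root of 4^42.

The digital root of n equals n mod 9 (or 9 when 9 | n), so we need 4^42 mod 9.
4^42 ≡ 1 (mod 9), so the digital root is 1.

1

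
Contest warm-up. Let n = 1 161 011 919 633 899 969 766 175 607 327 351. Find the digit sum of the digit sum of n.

14

First digit sum: 158.
1+5+8 = 14.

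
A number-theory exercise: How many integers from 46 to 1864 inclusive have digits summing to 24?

The integers in [46, 1864] that have digits summing to 24: 699, 789, 798, 879, 888, 897, …, 1788, 1797.
16 qualify.

16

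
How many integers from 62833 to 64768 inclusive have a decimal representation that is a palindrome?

The integers in [62833, 64768] that have a decimal representation that is a palindrome: 62926, 63036, 63136, 63236, 63336, 63436, …, 64646, 64746.
19 qualify.

19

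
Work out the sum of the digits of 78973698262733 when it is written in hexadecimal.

98

78973698262733 in base 16 is 47D37F3B46CD.
Digit sum: 4+7+13+3+7+15+3+11+4+6+12+13 = 98.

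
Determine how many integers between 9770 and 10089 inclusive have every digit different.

The integers in [9770, 10089] that have every digit different: 9780, 9781, 9782, 9783, 9784, 9785, …, 9875, 9876.
63 qualify.

63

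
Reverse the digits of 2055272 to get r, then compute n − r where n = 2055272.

-670230

Reverse of 2055272 is 2725502.
2055272 − 2725502 = -670230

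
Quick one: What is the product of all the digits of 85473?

3360

8×5×4×7×3 = 3360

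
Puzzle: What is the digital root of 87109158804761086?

7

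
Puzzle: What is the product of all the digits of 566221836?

103680

5×6×6×2×2×1×8×3×6 = 103680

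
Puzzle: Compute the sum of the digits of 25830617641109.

2+5+8+3+0+6+1+7+6+4+1+1+0+9 = 53

53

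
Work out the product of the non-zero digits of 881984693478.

8×8×1×9×8×4×6×9×3×4×7×8 = 668860416

668860416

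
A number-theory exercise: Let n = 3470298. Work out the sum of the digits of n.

33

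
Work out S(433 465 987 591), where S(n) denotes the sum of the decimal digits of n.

64

4+3+3+4+6+5+9+8+7+5+9+1 = 64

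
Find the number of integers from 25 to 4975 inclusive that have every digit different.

The integers in [25, 4975] that have every digit different: 25, 26, 27, 28, 29, 30, …, 4973, 4975.
2723 qualify.

2723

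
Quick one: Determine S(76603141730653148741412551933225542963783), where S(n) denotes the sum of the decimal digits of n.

166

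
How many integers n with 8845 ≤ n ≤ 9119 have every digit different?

The integers in [8845, 9119] that have every digit different: 8901, 8902, 8903, 8904, 8905, 8906, …, 9107, 9108.
119 qualify.

119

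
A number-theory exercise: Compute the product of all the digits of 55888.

12800

5×5×8×8×8 = 12800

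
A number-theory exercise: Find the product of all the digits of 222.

2×2×2 = 8

8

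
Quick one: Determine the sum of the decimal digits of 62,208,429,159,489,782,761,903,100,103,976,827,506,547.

183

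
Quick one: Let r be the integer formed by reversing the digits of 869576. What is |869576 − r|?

193608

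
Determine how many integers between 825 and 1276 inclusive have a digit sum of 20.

16

The integers in [825, 1276] that have a digit sum of 20: 839, 848, 857, 866, 875, 884, …, 992, 1199.
16 qualify.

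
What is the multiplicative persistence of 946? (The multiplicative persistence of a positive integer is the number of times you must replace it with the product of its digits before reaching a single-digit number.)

946 → 216 → 12 → 2 (3 steps)

3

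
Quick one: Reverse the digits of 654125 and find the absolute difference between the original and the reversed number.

Reverse of 654125 is 521456.
|654125 − 521456| = 132669

132669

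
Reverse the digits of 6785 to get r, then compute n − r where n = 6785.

Reverse of 6785 is 5876.
6785 − 5876 = 909

909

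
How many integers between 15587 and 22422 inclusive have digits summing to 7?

47

The integers in [15587, 22422] that have digits summing to 7: 16000, 20005, 20014, 20023, 20032, 20041, …, 22210, 22300.
47 qualify.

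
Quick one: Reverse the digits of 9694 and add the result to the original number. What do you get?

14663

Reverse of 9694 is 4969.
9694 + 4969 = 14663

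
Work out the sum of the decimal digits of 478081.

4+7+8+0+8+1 = 28

28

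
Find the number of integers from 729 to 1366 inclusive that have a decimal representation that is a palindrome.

31

The integers in [729, 1366] that have a decimal representation that is a palindrome: 737, 747, 757, 767, 777, 787, …, 1221, 1331.
31 qualify.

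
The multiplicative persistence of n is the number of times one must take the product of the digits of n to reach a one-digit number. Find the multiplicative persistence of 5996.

5996 → 2430 → 0 (2 steps)

2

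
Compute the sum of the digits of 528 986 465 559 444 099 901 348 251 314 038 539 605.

182

5+2+8+9+8+6+4+6+5+5+5+9+4+4+4+0+9+9+9+0+1+3+4+8+2+5+1+3+1+4+0+3+8+5+3+9+6+0+5 = 182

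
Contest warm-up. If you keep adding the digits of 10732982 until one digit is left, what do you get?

5

1+0+7+3+2+9+8+2 = 32
3+2 = 5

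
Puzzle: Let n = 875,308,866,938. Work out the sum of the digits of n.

71

8+7+5+3+0+8+8+6+6+9+3+8 = 71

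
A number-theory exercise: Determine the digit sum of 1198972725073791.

1+1+9+8+9+7+2+7+2+5+0+7+3+7+9+1 = 78

78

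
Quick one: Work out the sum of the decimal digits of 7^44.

175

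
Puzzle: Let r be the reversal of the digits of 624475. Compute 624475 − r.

50049

Reverse of 624475 is 574426.
624475 − 574426 = 50049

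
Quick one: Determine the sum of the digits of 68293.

6+8+2+9+3 = 28

28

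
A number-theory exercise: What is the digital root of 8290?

1

8+2+9+0 = 19
1+9 = 10
1+0 = 1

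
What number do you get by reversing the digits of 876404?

404678

Reversing 876404 gives 404678.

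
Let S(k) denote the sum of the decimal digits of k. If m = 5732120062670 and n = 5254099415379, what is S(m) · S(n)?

2583

S(5732120062670) = 5+7+3+2+1+2+0+0+6+2+6+7+0 = 41.
S(5254099415379) = 5+2+5+4+0+9+9+4+1+5+3+7+9 = 63.
41 · 63 = 2583.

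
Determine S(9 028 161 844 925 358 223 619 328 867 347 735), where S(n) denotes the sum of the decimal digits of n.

9+0+2+8+1+6+1+8+4+4+9+2+5+3+5+8+2+2+3+6+1+9+3+2+8+8+6+7+3+4+7+7+3+5 = 161

161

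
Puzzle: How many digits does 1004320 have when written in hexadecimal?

1004320 in base 16 is F5320, which has 5 digits.

5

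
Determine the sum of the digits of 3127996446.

3+1+2+7+9+9+6+4+4+6 = 51

51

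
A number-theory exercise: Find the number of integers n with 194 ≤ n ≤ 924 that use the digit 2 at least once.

221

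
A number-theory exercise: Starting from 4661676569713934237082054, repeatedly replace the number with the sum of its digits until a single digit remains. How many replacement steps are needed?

4661676569713934237082054 → 114 → 6 (2 steps)

2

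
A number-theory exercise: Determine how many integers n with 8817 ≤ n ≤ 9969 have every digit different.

The integers in [8817, 9969] that have every digit different: 8901, 8902, 8903, 8904, 8905, 8906, …, 9875, 9876.
560 qualify.

560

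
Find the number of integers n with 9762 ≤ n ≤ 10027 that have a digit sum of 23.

14

The integers in [9762, 10027] that have a digit sum of 23: 9770, 9806, 9815, 9824, 9833, 9842, …, 9941, 9950.
14 qualify.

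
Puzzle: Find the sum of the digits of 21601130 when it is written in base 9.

34

21601130 in base 9 is 44573155.
Digit sum: 4+4+5+7+3+1+5+5 = 34.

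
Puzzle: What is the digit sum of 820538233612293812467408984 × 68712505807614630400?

820538233612293812467408984 × 68712505807614630400 = 56381238142454588918497426402218338658799513600
Sum of its 47 digits: 217.

217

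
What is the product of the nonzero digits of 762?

7×6×2 = 84

84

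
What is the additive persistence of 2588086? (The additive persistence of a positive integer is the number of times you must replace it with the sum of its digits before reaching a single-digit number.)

2588086 → 37 → 10 → 1 (3 steps)

3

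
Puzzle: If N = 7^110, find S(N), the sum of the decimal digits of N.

7^110 = 913659557440904410169819223393878249600874377054180587380526916274805561592114703343869415249
Sum of its 93 digits: 418.

418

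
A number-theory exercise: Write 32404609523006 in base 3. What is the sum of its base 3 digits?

32404609523006 in base 3 is 11020201211221221202000021022.
Digit sum: 1+1+0+2+0+2+0+1+2+1+1+2+2+1+2+2+1+2+0+2+0+0+0+0+2+1+0+2+2 = 32.

32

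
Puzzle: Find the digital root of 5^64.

The digital root of n equals n mod 9 (or 9 when 9 | n), so we need 5^64 mod 9.
5^64 ≡ 4 (mod 9), so the digital root is 4.

4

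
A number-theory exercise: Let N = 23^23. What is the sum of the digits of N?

23^23 = 20880467999847912034355032910567
Sum of its 32 digits: 146.

146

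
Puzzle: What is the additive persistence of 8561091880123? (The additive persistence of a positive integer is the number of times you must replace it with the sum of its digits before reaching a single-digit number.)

2

8561091880123 → 52 → 7 (2 steps)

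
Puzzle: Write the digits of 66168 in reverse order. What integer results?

86166

Reversing 66168 gives 86166.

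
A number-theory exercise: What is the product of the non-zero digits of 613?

6×1×3 = 18

18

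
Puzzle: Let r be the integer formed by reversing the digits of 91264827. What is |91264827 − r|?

Reverse of 91264827 is 72846219.
|91264827 − 72846219| = 18418608

18418608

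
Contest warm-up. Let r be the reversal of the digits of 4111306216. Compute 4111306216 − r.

-2014724898

Reverse of 4111306216 is 6126031114.
4111306216 − 6126031114 = -2014724898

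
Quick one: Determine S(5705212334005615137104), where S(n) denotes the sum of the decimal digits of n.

65

5+7+0+5+2+1+2+3+3+4+0+0+5+6+1+5+1+3+7+1+0+4 = 65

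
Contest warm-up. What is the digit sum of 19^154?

19^154 = 84733383131609122733841870741746766627890486033914182248173919864508238228749955150740060249829941414486696475809945738982321016474401123955386150909532258216749655932761635971887615532789713637321
Sum of its 197 digits: 910.

910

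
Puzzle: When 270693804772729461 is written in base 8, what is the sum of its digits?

53

270693804772729461 in base 8 is 17015451231430121165.
Digit sum: 1+7+0+1+5+4+5+1+2+3+1+4+3+0+1+2+1+1+6+5 = 53.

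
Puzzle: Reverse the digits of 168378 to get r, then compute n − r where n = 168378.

-705483

Reverse of 168378 is 873861.
168378 − 873861 = -705483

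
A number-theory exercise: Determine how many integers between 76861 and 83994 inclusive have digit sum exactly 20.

324

The integers in [76861, 83994] that have digit sum exactly 20: 77006, 77015, 77024, 77033, 77042, 77051, …, 83810, 83900.
324 qualify.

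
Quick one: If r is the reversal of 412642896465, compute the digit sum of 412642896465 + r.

Reversal of 412642896465 is 564698246214; 412642896465 + 564698246214 = 977341142679.
Digit sum of 977341142679: 9+7+7+3+4+1+1+4+2+6+7+9 = 60.

60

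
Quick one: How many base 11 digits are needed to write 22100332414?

10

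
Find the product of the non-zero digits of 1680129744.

1×6×8×1×2×9×7×4×4 = 96768

96768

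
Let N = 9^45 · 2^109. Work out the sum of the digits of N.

396

9^45 · 2^109 = 5664772226998531794298047668629876951599816758321951163102725647871810469888
Sum of its 76 digits: 396.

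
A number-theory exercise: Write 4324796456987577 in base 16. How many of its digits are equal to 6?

4324796456987577 in base 16 is F5D61248B6BB9.
The digit 6 appears 2 times.

2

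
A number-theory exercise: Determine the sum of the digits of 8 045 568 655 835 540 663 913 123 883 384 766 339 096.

194

8+0+4+5+5+6+8+6+5+5+8+3+5+5+4+0+6+6+3+9+1+3+1+2+3+8+8+3+3+8+4+7+6+6+3+3+9+0+9+6 = 194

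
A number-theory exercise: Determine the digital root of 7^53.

The digital root of n equals n mod 9 (or 9 when 9 | n), so we need 7^53 mod 9.
7^53 ≡ 4 (mod 9), so the digital root is 4.

4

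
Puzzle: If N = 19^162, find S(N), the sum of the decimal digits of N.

19^162 = 1439074754092889535720909675867829641482693058401111578195824875150957842421821041928516471057125019542271520252750744992795580167792191051417555965470380595247258023649116901754846622168304904155778613853161
Sum of its 208 digits: 919.

919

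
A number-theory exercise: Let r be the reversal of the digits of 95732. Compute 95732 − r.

71973

Reverse of 95732 is 23759.
95732 − 23759 = 71973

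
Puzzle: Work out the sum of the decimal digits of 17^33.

17^33 = 40254497110927943179349807054456171205137
Sum of its 41 digits: 170.

170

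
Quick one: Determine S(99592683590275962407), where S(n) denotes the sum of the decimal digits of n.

107

9+9+5+9+2+6+8+3+5+9+0+2+7+5+9+6+2+4+0+7 = 107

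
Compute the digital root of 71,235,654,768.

9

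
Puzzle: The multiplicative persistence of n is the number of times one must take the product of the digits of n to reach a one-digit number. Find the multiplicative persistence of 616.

616 → 36 → 18 → 8 (3 steps)

3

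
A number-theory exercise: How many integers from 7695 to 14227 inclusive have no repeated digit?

The integers in [7695, 14227] that have no repeated digit: 7695, 7698, 7801, 7802, 7803, 7804, …, 14208, 14209.
2178 qualify.

2178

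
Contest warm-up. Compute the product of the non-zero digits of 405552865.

4×5×5×5×2×8×6×5 = 240000

240000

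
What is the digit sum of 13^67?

13^67 = 430729487718382078107459493650574535887414006169042385334331347561420967317
Sum of its 75 digits: 328.

328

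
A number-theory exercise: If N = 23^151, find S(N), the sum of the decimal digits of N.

887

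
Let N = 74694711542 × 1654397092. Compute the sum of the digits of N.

95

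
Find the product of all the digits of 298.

144

2×9×8 = 144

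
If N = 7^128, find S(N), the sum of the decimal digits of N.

7^128 = 1487815647197611695910312681741273570332356717154798949898498305086387315423300999654757561928633305897036801
Sum of its 109 digits: 517.

517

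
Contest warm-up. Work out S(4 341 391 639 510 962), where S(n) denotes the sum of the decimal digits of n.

66

4+3+4+1+3+9+1+6+3+9+5+1+0+9+6+2 = 66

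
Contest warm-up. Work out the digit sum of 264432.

2+6+4+4+3+2 = 21

21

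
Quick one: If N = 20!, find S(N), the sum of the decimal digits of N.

20! = 2432902008176640000
Sum of its 19 digits: 54.

54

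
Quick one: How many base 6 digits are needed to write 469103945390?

15

469103945390 in base 6 is 555300421324542, which has 15 digits.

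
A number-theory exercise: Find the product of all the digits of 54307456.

0

5×4×3×0×7×4×5×6 = 0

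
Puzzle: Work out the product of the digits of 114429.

1×1×4×4×2×9 = 288

288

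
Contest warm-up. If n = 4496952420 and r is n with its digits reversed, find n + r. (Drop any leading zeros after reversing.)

4739549364

Reverse of 4496952420 is 242596944.
4496952420 + 242596944 = 4739549364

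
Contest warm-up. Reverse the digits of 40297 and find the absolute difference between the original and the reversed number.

Reverse of 40297 is 79204.
|40297 − 79204| = 38907

38907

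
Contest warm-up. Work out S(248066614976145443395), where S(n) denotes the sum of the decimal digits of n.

97

2+4+8+0+6+6+6+1+4+9+7+6+1+4+5+4+4+3+3+9+5 = 97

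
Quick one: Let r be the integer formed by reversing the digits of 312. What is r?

Reversing 312 gives 213.

213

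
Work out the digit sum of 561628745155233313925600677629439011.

5+6+1+6+2+8+7+4+5+1+5+5+2+3+3+3+1+3+9+2+5+6+0+0+6+7+7+6+2+9+4+3+9+0+1+1 = 147

147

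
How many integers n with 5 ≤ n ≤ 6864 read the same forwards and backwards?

The integers in [5, 6864] that read the same forwards and backwards: 5, 6, 7, 8, 9, 11, …, 6666, 6776.
162 qualify.

162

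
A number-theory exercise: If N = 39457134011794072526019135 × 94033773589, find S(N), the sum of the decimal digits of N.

39457134011794072526019135 × 94033773589 = 3710303206135875071603928652071625515
Sum of its 37 digits: 135.

135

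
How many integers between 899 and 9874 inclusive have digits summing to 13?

410

The integers in [899, 9874] that have digits summing to 13: 904, 913, 922, 931, 940, 1039, …, 9310, 9400.
410 qualify.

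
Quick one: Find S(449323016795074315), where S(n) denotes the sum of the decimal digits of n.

73

4+4+9+3+2+3+0+1+6+7+9+5+0+7+4+3+1+5 = 73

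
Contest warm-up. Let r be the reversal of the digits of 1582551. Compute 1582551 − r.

Reverse of 1582551 is 1552851.
1582551 − 1552851 = 29700

29700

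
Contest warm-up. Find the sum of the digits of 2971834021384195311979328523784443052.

2+9+7+1+8+3+4+0+2+1+3+8+4+1+9+5+3+1+1+9+7+9+3+2+8+5+2+3+7+8+4+4+4+3+0+5+2 = 157

157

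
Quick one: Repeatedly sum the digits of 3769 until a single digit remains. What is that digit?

3+7+6+9 = 25
2+5 = 7
(Equivalently, 3769 mod 9 = 7.)

7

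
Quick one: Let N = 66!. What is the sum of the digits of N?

351

66! = 544344939077443064003729240247842752644293064388798874532860126869671081148416000000000000000
Sum of its 93 digits: 351.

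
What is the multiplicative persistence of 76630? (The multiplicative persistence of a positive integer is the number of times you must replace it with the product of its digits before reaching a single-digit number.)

76630 → 0 (1 step)

1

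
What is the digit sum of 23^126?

793

23^126 = 3781876462438487703735819013332412063263979526587072786842908165397941585102035971308774899656281412530465317054199977732568600580654153033395286425565640729254612875432689
Sum of its 172 digits: 793.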